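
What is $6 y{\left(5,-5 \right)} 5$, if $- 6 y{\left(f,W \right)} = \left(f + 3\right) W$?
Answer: $200$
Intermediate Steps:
$y{\left(f,W \right)} = - \frac{W \left(3 + f\right)}{6}$ ($y{\left(f,W \right)} = - \frac{\left(f + 3\right) W}{6} = - \frac{\left(3 + f\right) W}{6} = - \frac{W \left(3 + f\right)}{6}$)
$6 y{\left(5,-5 \right)} 5 = 6 \left(\left(- \frac{1}{6}\right) \left(-5\right) \left(3 + 5\right)\right) 5 = 6 \left(\left(- \frac{1}{6}\right) \left(-5\right) 8\right) 5 = 6 \cdot \frac{20}{3} \cdot 5 = 40 \cdot 5 = 200$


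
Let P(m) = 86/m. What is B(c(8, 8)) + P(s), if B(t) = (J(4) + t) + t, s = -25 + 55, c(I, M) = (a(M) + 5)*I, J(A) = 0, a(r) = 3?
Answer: 1963/15 ≈ 130.87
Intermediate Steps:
c(I, M) = 8*I (c(I, M) = (3 + 5)*I = 8*I)
s = 30
B(t) = 2*t (B(t) = (0 + t) + t = t + t = 2*t)
B(c(8, 8)) + P(s) = 2*(8*8) + 86/30 = 2*64 + 86*(1/30) = 128 + 43/15 = 1963/15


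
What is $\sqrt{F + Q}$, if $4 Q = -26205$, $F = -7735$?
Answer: $\frac{i \sqrt{57145}}{2} \approx 119.53 i$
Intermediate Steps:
$Q = - \frac{26205}{4}$ ($Q = \frac{1}{4} \left(-26205\right) = - \frac{26205}{4} \approx -6551.3$)
$\sqrt{F + Q} = \sqrt{-7735 - \frac{26205}{4}} = \sqrt{- \frac{57145}{4}} = \frac{i \sqrt{57145}}{2}$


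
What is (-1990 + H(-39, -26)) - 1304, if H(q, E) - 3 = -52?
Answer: -3343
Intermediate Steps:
H(q, E) = -49 (H(q, E) = 3 - 52 = -49)
(-1990 + H(-39, -26)) - 1304 = (-1990 - 49) - 1304 = -2039 - 1304 = -3343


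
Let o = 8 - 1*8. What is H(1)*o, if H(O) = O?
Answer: 0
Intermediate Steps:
o = 0 (o = 8 - 8 = 0)
H(1)*o = 1*0 = 0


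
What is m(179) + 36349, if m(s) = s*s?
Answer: 68390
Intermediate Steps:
m(s) = s²
m(179) + 36349 = 179² + 36349 = 32041 + 36349 = 68390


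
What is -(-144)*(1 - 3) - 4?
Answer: -292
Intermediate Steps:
-(-144)*(1 - 3) - 4 = -(-144)*(-2) - 4 = -48*6 - 4 = -288 - 4 = -292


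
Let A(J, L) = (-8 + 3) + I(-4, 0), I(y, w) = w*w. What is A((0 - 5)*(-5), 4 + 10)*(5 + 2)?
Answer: -35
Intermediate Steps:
I(y, w) = w**2
A(J, L) = -5 (A(J, L) = (-8 + 3) + 0**2 = -5 + 0 = -5)
A((0 - 5)*(-5), 4 + 10)*(5 + 2) = -5*(5 + 2) = -5*7 = -35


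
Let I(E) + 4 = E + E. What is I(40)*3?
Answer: 228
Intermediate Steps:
I(E) = -4 + 2*E (I(E) = -4 + (E + E) = -4 + 2*E)
I(40)*3 = (-4 + 2*40)*3 = (-4 + 80)*3 = 76*3 = 228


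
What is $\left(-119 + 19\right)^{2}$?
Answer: $10000$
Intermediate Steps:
$\left(-119 + 19\right)^{2} = \left(-100\right)^{2} = 10000$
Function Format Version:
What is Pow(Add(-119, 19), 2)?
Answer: 10000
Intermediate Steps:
Pow(Add(-119, 19), 2) = Pow(-100, 2) = 10000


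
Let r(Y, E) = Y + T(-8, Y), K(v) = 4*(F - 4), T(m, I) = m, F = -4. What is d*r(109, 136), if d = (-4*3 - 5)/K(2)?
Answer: 1717/32 ≈ 53.656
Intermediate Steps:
K(v) = -32 (K(v) = 4*(-4 - 4) = 4*(-8) = -32)
d = 17/32 (d = (-4*3 - 5)/(-32) = (-12 - 5)*(-1/32) = -17*(-1/32) = 17/32 ≈ 0.53125)
r(Y, E) = -8 + Y (r(Y, E) = Y - 8 = -8 + Y)
d*r(109, 136) = 17*(-8 + 109)/32 = (17/32)*101 = 1717/32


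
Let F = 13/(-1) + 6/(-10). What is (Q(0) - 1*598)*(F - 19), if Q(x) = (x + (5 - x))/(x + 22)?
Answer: 2143613/110 ≈ 19487.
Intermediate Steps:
Q(x) = 5/(22 + x)
F = -68/5 (F = 13*(-1) + 6*(-⅒) = -13 - ⅗ = -68/5 ≈ -13.600)
(Q(0) - 1*598)*(F - 19) = (5/(22 + 0) - 1*598)*(-68/5 - 19) = (5/22 - 598)*(-163/5) = -13151/22*(-163/5) = 2143613/110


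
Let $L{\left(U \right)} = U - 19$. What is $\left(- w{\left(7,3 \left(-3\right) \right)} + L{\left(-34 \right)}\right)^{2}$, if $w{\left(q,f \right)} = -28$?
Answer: $625$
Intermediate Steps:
$L{\left(U \right)} = -19 + U$
$\left(- w{\left(7,3 \left(-3\right) \right)} + L{\left(-34 \right)}\right)^{2} = \left(\left(-1\right) \left(-28\right) - 53\right)^{2} = \left(28 - 53\right)^{2} = \left(-25\right)^{2} = 625$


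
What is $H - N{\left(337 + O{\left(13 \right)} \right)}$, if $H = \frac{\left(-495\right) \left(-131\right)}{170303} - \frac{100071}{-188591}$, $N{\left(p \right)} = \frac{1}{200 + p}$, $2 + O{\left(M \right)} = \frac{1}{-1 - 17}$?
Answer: $\frac{281277877753818}{309260496279917} \approx 0.90952$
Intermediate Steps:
$O{\left(M \right)} = - \frac{37}{18}$ ($O{\left(M \right)} = -2 + \frac{1}{-1 - 17} = -2 + \frac{1}{-18} = -2 - \frac{1}{18} = - \frac{37}{18}$)
$H = \frac{29271574908}{32117613073}$ ($H = 64845 \cdot \frac{1}{170303} - - \frac{100071}{188591} = \frac{64845}{170303} + \frac{100071}{188591} = \frac{29271574908}{32117613073} \approx 0.91139$)
$H - N{\left(337 + O{\left(13 \right)} \right)} = \frac{29271574908}{32117613073} - \frac{1}{200 + \left(337 - \frac{37}{18}\right)} = \frac{29271574908}{32117613073} - \frac{1}{200 + \frac{6029}{18}} = \frac{29271574908}{32117613073} - \frac{1}{\frac{9629}{18}} = \frac{29271574908}{32117613073} - \frac{18}{9629} = \frac{281277877753818}{309260496279917}$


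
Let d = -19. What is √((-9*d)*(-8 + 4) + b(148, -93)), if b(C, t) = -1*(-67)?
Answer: I*√617 ≈ 24.839*I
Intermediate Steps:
b(C, t) = 67
√((-9*d)*(-8 + 4) + b(148, -93)) = √((-9*(-19))*(-8 + 4) + 67) = √(171*(-4) + 67) = √(-684 + 67) = √(-617) = I*√617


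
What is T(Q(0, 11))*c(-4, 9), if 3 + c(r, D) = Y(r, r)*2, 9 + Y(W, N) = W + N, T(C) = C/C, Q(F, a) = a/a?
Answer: -37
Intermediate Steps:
Q(F, a) = 1
T(C) = 1
Y(W, N) = -9 + N + W (Y(W, N) = -9 + (W + N) = -9 + (N + W) = -9 + N + W)
c(r, D) = -21 + 4*r (c(r, D) = -3 + (-9 + r + r)*2 = -3 + (-9 + 2*r)*2 = -3 + (-18 + 4*r) = -21 + 4*r)
T(Q(0, 11))*c(-4, 9) = 1*(-21 + 4*(-4)) = 1*(-21 - 16) = 1*(-37) = -37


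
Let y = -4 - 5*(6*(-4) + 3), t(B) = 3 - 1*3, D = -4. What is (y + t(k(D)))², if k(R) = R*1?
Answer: 10201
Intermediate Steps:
k(R) = R
t(B) = 0 (t(B) = 3 - 3 = 0)
y = 101 (y = -4 - 5*(-24 + 3) = -4 - 5*(-21) = -4 + 105 = 101)
(y + t(k(D)))² = (101 + 0)² = 101² = 10201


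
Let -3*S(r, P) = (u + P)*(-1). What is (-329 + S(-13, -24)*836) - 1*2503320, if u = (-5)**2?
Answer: -7510111/3 ≈ -2.5034e+6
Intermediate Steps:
u = 25
S(r, P) = 25/3 + P/3 (S(r, P) = -(25 + P)*(-1)/3 = -(-25 - P)/3 = 25/3 + P/3)
(-329 + S(-13, -24)*836) - 1*2503320 = (-329 + (25/3 + (1/3)*(-24))*836) - 1*2503320 = (-329 + (25/3 - 8)*836) - 2503320 = (-329 + (1/3)*836) - 2503320 = (-329 + 836/3) - 2503320 = -151/3 - 2503320 = -7510111/3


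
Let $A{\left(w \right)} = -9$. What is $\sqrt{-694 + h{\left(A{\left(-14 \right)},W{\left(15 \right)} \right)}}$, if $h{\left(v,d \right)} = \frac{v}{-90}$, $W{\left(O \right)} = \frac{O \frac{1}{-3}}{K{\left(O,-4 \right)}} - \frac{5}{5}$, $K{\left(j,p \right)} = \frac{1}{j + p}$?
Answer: $\frac{3 i \sqrt{7710}}{10} \approx 26.342 i$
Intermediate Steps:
$W{\left(O \right)} = -1 - \frac{O \left(-4 + O\right)}{3}$ ($W{\left(O \right)} = \frac{O \frac{1}{-3}}{\frac{1}{O - 4}} - \frac{5}{5} = \frac{O \left(- \frac{1}{3}\right)}{\frac{1}{-4 + O}} - 1 = - \frac{O}{3} \left(-4 + O\right) - 1 = - \frac{O \left(-4 + O\right)}{3} - 1 = -1 - \frac{O \left(-4 + O\right)}{3}$)
$h{\left(v,d \right)} = - \frac{v}{90}$ ($h{\left(v,d \right)} = v \left(- \frac{1}{90}\right) = - \frac{v}{90}$)
$\sqrt{-694 + h{\left(A{\left(-14 \right)},W{\left(15 \right)} \right)}} = \sqrt{-694 - - \frac{1}{10}} = \sqrt{-694 + \frac{1}{10}} = \sqrt{- \frac{6939}{10}} = \frac{3 i \sqrt{7710}}{10}$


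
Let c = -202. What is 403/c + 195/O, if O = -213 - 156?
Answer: -62699/24846 ≈ -2.5235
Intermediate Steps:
O = -369
403/c + 195/O = 403/(-202) + 195/(-369) = 403*(-1/202) + 195*(-1/369) = -403/202 - 65/123 = -62699/24846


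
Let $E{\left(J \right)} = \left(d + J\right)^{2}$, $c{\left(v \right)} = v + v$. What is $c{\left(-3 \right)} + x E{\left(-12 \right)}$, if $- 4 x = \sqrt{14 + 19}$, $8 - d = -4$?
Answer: $-6$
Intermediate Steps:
$d = 12$ ($d = 8 - -4 = 8 + 4 = 12$)
$c{\left(v \right)} = 2 v$
$x = - \frac{\sqrt{33}}{4}$ ($x = - \frac{\sqrt{14 + 19}}{4} = - \frac{\sqrt{33}}{4} \approx -1.4361$)
$E{\left(J \right)} = \left(12 + J\right)^{2}$
$c{\left(-3 \right)} + x E{\left(-12 \right)} = 2 \left(-3\right) + - \frac{\sqrt{33}}{4} \left(12 - 12\right)^{2} = -6 + - \frac{\sqrt{33}}{4} \cdot 0^{2} = -6 + - \frac{\sqrt{33}}{4} \cdot 0 = -6 + 0 = -6$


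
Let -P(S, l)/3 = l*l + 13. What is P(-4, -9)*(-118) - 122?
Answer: 33154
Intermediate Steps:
P(S, l) = -39 - 3*l**2 (P(S, l) = -3*(l*l + 13) = -3*(l**2 + 13) = -3*(13 + l**2) = -39 - 3*l**2)
P(-4, -9)*(-118) - 122 = (-39 - 3*(-9)**2)*(-118) - 122 = (-39 - 3*81)*(-118) - 122 = (-39 - 243)*(-118) - 122 = -282*(-118) - 122 = 33276 - 122 = 33154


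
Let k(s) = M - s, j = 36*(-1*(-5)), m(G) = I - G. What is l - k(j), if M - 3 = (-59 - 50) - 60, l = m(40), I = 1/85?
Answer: 26011/85 ≈ 306.01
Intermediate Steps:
I = 1/85 ≈ 0.011765
m(G) = 1/85 - G
j = 180 (j = 36*5 = 180)
l = -3399/85 (l = 1/85 - 1*40 = 1/85 - 40 = -3399/85 ≈ -39.988)
M = -166 (M = 3 + ((-59 - 50) - 60) = 3 + (-109 - 60) = 3 - 169 = -166)
k(s) = -166 - s
l - k(j) = -3399/85 - (-166 - 1*180) = -3399/85 - (-166 - 180) = -3399/85 - 1*(-346) = -3399/85 + 346 = 26011/85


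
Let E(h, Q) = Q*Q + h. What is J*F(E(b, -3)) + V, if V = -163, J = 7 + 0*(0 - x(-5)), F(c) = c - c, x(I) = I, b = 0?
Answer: -163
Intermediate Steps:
E(h, Q) = h + Q² (E(h, Q) = Q² + h = h + Q²)
F(c) = 0
J = 7 (J = 7 + 0*(0 - 1*(-5)) = 7 + 0*(0 + 5) = 7 + 0*5 = 7 + 0 = 7)
J*F(E(b, -3)) + V = 7*0 - 163 = 0 - 163 = -163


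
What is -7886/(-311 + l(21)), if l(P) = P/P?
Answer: 3943/155 ≈ 25.439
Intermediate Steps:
l(P) = 1
-7886/(-311 + l(21)) = -7886/(-311 + 1) = -7886/(-310) = -7886*(-1/310) = 3943/155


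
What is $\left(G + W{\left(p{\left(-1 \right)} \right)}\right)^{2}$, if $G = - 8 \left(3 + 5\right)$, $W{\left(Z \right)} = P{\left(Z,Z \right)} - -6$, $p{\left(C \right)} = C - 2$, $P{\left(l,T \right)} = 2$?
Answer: $3136$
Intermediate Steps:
$p{\left(C \right)} = -2 + C$
$W{\left(Z \right)} = 8$ ($W{\left(Z \right)} = 2 - -6 = 2 + 6 = 8$)
$G = -64$ ($G = \left(-8\right) 8 = -64$)
$\left(G + W{\left(p{\left(-1 \right)} \right)}\right)^{2} = \left(-64 + 8\right)^{2} = \left(-56\right)^{2} = 3136$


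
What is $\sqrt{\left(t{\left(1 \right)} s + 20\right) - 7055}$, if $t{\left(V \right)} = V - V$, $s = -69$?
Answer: $i \sqrt{7035} \approx 83.875 i$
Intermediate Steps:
$t{\left(V \right)} = 0$
$\sqrt{\left(t{\left(1 \right)} s + 20\right) - 7055} = \sqrt{\left(0 \left(-69\right) + 20\right) - 7055} = \sqrt{\left(0 + 20\right) - 7055} = \sqrt{20 - 7055} = \sqrt{-7035} = i \sqrt{7035}$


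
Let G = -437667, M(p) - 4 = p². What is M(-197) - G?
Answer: 476480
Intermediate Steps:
M(p) = 4 + p²
M(-197) - G = (4 + (-197)²) - 1*(-437667) = (4 + 38809) + 437667 = 38813 + 437667 = 476480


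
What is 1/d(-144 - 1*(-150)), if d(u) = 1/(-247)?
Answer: -247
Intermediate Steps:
d(u) = -1/247
1/d(-144 - 1*(-150)) = 1/(-1/247) = -247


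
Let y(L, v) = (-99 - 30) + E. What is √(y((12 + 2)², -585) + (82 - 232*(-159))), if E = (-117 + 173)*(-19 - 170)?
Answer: 11*√217 ≈ 162.04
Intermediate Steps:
E = -10584 (E = 56*(-189) = -10584)
y(L, v) = -10713 (y(L, v) = (-99 - 30) - 10584 = -129 - 10584 = -10713)
√(y((12 + 2)², -585) + (82 - 232*(-159))) = √(-10713 + (82 - 232*(-159))) = √(-10713 + (82 + 36888)) = √(-10713 + 36970) = √26257 = 11*√217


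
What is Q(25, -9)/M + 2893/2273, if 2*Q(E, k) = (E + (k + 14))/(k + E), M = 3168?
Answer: 48891493/38404608 ≈ 1.2731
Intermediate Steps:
Q(E, k) = (14 + E + k)/(2*(E + k)) (Q(E, k) = ((E + (k + 14))/(k + E))/2 = ((E + (14 + k))/(E + k))/2 = ((14 + E + k)/(E + k))/2 = (14 + E + k)/(2*(E + k)))
Q(25, -9)/M + 2893/2273 = ((14 + 25 - 9)/(2*(25 - 9)))/3168 + 2893/2273 = ((1/2)*30/16)*(1/3168) + 2893*(1/2273) = ((1/2)*(1/16)*30)*(1/3168) + 2893/2273 = (15/16)*(1/3168) + 2893/2273 = 5/16896 + 2893/2273 = 48891493/38404608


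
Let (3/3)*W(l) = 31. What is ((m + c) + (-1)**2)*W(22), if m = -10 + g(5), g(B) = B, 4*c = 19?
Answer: 93/4 ≈ 23.250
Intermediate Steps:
c = 19/4 (c = (1/4)*19 = 19/4 ≈ 4.7500)
m = -5 (m = -10 + 5 = -5)
W(l) = 31
((m + c) + (-1)**2)*W(22) = ((-5 + 19/4) + (-1)**2)*31 = (-1/4 + 1)*31 = (3/4)*31 = 93/4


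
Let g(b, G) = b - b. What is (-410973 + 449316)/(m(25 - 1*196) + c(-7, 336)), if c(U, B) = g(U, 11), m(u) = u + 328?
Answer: 38343/157 ≈ 244.22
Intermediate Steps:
g(b, G) = 0
m(u) = 328 + u
c(U, B) = 0
(-410973 + 449316)/(m(25 - 1*196) + c(-7, 336)) = (-410973 + 449316)/((328 + (25 - 1*196)) + 0) = 38343/((328 + (25 - 196)) + 0) = 38343/((328 - 171) + 0) = 38343/(157 + 0) = 38343/157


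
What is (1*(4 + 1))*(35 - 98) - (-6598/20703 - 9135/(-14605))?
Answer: -19067692468/60473463 ≈ -315.31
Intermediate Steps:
(1*(4 + 1))*(35 - 98) - (-6598/20703 - 9135/(-14605)) = (1*5)*(-63) - (-6598*1/20703 - 9135*(-1/14605)) = 5*(-63) - (-6598/20703 + 1827/2921) = -315 - 1*18551623/60473463 = -315 - 18551623/60473463 = -19067692468/60473463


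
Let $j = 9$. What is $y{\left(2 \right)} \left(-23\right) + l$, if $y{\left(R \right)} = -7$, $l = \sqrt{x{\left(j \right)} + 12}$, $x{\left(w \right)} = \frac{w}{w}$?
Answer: $161 + \sqrt{13} \approx 164.61$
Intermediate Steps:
$x{\left(w \right)} = 1$
$l = \sqrt{13}$ ($l = \sqrt{1 + 12} = \sqrt{13} \approx 3.6056$)
$y{\left(2 \right)} \left(-23\right) + l = \left(-7\right) \left(-23\right) + \sqrt{13} = 161 + \sqrt{13}$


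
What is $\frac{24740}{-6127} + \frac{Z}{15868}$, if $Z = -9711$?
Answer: $- \frac{452073617}{97223236} \approx -4.6498$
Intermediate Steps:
$\frac{24740}{-6127} + \frac{Z}{15868} = \frac{24740}{-6127} - \frac{9711}{15868} = 24740 \left(- \frac{1}{6127}\right) - \frac{9711}{15868} = - \frac{24740}{6127} - \frac{9711}{15868} = - \frac{452073617}{97223236}$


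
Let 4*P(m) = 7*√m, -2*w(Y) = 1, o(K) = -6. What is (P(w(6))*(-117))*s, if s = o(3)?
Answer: 2457*I*√2/4 ≈ 868.68*I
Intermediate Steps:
s = -6
w(Y) = -½ (w(Y) = -½*1 = -½)
P(m) = 7*√m/4 (P(m) = (7*√m)/4 = 7*√m/4)
(P(w(6))*(-117))*s = ((7*√(-½)/4)*(-117))*(-6) = ((7*(I*√2/2)/4)*(-117))*(-6) = ((7*I*√2/8)*(-117))*(-6) = -819*I*√2/8*(-6) = 2457*I*√2/4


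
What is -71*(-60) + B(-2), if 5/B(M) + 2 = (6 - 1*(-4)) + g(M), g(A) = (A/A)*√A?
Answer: 140600/33 - 5*I*√2/66 ≈ 4260.6 - 0.10714*I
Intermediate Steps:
g(A) = √A (g(A) = 1*√A = √A)
B(M) = 5/(8 + √M) (B(M) = 5/(-2 + ((6 - 1*(-4)) + √M)) = 5/(-2 + ((6 + 4) + √M)) = 5/(-2 + (10 + √M)) = 5/(8 + √M))
-71*(-60) + B(-2) = -71*(-60) + 5/(8 + √(-2)) = 4260 + 5/(8 + I*√2)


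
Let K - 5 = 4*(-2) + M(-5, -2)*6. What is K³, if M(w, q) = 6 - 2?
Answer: 9261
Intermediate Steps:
M(w, q) = 4
K = 21 (K = 5 + (4*(-2) + 4*6) = 5 + (-8 + 24) = 5 + 16 = 21)
K³ = 21³ = 9261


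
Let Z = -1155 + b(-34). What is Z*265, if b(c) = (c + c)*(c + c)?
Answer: 919285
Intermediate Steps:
b(c) = 4*c**2 (b(c) = (2*c)*(2*c) = 4*c**2)
Z = 3469 (Z = -1155 + 4*(-34)**2 = -1155 + 4*1156 = -1155 + 4624 = 3469)
Z*265 = 3469*265 = 919285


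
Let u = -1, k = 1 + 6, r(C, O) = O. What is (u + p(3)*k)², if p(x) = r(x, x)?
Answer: 400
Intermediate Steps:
p(x) = x
k = 7
(u + p(3)*k)² = (-1 + 3*7)² = (-1 + 21)² = 20² = 400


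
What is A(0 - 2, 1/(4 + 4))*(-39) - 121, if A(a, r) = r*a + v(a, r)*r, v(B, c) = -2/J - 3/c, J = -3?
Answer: 5/2 ≈ 2.5000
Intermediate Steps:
v(B, c) = 2/3 - 3/c (v(B, c) = -2/(-3) - 3/c = -2*(-1/3) - 3/c = 2/3 - 3/c)
A(a, r) = a*r + r*(2/3 - 3/r) (A(a, r) = r*a + (2/3 - 3/r)*r = a*r + r*(2/3 - 3/r))
A(0 - 2, 1/(4 + 4))*(-39) - 121 = (-3 + (2 + 3*(0 - 2))/(3*(4 + 4)))*(-39) - 121 = (-3 + (1/3)*(2 + 3*(-2))/8)*(-39) - 121 = (-3 + (1/3)*(1/8)*(2 - 6))*(-39) - 121 = (-3 + (1/3)*(1/8)*(-4))*(-39) - 121 = (-3 - 1/6)*(-39) - 121 = -19/6*(-39) - 121 = 247/2 - 121 = 5/2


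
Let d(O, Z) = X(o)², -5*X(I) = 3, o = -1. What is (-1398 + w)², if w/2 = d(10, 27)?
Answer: 1220244624/625 ≈ 1.9524e+6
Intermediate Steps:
X(I) = -⅗ (X(I) = -⅕*3 = -⅗)
d(O, Z) = 9/25 (d(O, Z) = (-⅗)² = 9/25)
w = 18/25 (w = 2*(9/25) = 18/25 ≈ 0.72000)
(-1398 + w)² = (-1398 + 18/25)² = (-34932/25)² = 1220244624/625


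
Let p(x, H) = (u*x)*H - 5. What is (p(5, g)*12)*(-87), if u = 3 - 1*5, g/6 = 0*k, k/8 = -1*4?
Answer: 5220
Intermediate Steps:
k = -32 (k = 8*(-1*4) = 8*(-4) = -32)
g = 0 (g = 6*(0*(-32)) = 6*0 = 0)
u = -2 (u = 3 - 5 = -2)
p(x, H) = -5 - 2*H*x (p(x, H) = (-2*x)*H - 5 = -2*H*x - 5 = -5 - 2*H*x)
(p(5, g)*12)*(-87) = ((-5 - 2*0*5)*12)*(-87) = ((-5 + 0)*12)*(-87) = -5*12*(-87) = -60*(-87) = 5220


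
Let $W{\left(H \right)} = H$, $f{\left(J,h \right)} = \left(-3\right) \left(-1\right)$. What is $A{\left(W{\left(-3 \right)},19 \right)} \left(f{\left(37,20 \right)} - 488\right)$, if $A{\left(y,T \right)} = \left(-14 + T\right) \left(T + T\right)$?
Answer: $-92150$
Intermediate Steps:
$f{\left(J,h \right)} = 3$
$A{\left(y,T \right)} = 2 T \left(-14 + T\right)$ ($A{\left(y,T \right)} = \left(-14 + T\right) 2 T = 2 T \left(-14 + T\right)$)
$A{\left(W{\left(-3 \right)},19 \right)} \left(f{\left(37,20 \right)} - 488\right) = 2 \cdot 19 \left(-14 + 19\right) \left(3 - 488\right) = 2 \cdot 19 \cdot 5 \left(-485\right) = 190 \left(-485\right) = -92150$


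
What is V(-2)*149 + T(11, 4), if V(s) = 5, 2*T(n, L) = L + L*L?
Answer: 755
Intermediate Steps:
T(n, L) = L/2 + L²/2 (T(n, L) = (L + L*L)/2 = (L + L²)/2 = L/2 + L²/2)
V(-2)*149 + T(11, 4) = 5*149 + (½)*4*(1 + 4) = 745 + (½)*4*5 = 745 + 10 = 755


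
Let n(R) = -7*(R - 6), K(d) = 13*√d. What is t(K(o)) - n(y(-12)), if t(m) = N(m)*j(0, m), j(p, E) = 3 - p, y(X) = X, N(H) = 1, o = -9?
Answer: -123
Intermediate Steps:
n(R) = 42 - 7*R (n(R) = -7*(-6 + R) = 42 - 7*R)
t(m) = 3 (t(m) = 1*(3 - 1*0) = 1*(3 + 0) = 1*3 = 3)
t(K(o)) - n(y(-12)) = 3 - (42 - 7*(-12)) = 3 - (42 + 84) = 3 - 1*126 = 3 - 126 = -123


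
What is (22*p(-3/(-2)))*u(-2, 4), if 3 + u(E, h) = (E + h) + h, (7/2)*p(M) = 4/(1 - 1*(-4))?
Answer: 528/35 ≈ 15.086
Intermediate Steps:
p(M) = 8/35 (p(M) = 2*(4/(1 - 1*(-4)))/7 = 2*(4/(1 + 4))/7 = 2*(4/5)/7 = 2*(4*(⅕))/7 = (2/7)*(⅘) = 8/35)
u(E, h) = -3 + E + 2*h (u(E, h) = -3 + ((E + h) + h) = -3 + (E + 2*h) = -3 + E + 2*h)
(22*p(-3/(-2)))*u(-2, 4) = (22*(8/35))*(-3 - 2 + 2*4) = 176*(-3 - 2 + 8)/35 = (176/35)*3 = 528/35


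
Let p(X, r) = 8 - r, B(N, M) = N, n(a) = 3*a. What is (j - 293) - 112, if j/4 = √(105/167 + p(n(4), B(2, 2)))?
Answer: -405 + 12*√20541/167 ≈ -394.70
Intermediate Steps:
j = 12*√20541/167 (j = 4*√(105/167 + (8 - 1*2)) = 4*√(105*(1/167) + (8 - 2)) = 4*√(105/167 + 6) = 4*√(1107/167) = 4*(3*√20541/167) = 12*√20541/167 ≈ 10.299)
(j - 293) - 112 = (12*√20541/167 - 293) - 112 = (-293 + 12*√20541/167) - 112 = -405 + 12*√20541/167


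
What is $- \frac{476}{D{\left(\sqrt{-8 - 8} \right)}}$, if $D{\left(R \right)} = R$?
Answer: $119 i \approx 119.0 i$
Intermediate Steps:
$- \frac{476}{D{\left(\sqrt{-8 - 8} \right)}} = - \frac{476}{\sqrt{-8 - 8}} = - \frac{476}{\sqrt{-16}} = - \frac{476}{4 i} = - 476 \left(- \frac{i}{4}\right) = 119 i$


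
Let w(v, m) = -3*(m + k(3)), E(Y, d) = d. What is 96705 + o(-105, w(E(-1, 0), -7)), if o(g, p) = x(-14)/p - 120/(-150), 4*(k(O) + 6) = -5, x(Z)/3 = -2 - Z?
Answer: 9187131/95 ≈ 96707.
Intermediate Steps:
x(Z) = -6 - 3*Z (x(Z) = 3*(-2 - Z) = -6 - 3*Z)
k(O) = -29/4 (k(O) = -6 + (¼)*(-5) = -6 - 5/4 = -29/4)
w(v, m) = 87/4 - 3*m (w(v, m) = -3*(m - 29/4) = -3*(-29/4 + m) = 87/4 - 3*m)
o(g, p) = ⅘ + 36/p (o(g, p) = (-6 - 3*(-14))/p - 120/(-150) = (-6 + 42)/p - 120*(-1/150) = 36/p + ⅘ = ⅘ + 36/p)
96705 + o(-105, w(E(-1, 0), -7)) = 96705 + (⅘ + 36/(87/4 - 3*(-7))) = 96705 + (⅘ + 36/(87/4 + 21)) = 96705 + (⅘ + 36/(171/4)) = 96705 + (⅘ + 36*(4/171)) = 96705 + (⅘ + 16/19) = 96705 + 156/95 = 9187131/95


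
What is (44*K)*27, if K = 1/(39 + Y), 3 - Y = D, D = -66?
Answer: 11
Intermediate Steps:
Y = 69 (Y = 3 - 1*(-66) = 3 + 66 = 69)
K = 1/108 (K = 1/(39 + 69) = 1/108 ≈ 0.0092593)
(44*K)*27 = (44*(1/108))*27 = (11/27)*27 = 11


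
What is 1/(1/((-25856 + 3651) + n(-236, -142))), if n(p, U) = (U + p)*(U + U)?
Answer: 85147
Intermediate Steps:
n(p, U) = 2*U*(U + p) (n(p, U) = (U + p)*(2*U) = 2*U*(U + p))
1/(1/((-25856 + 3651) + n(-236, -142))) = 1/(1/((-25856 + 3651) + 2*(-142)*(-142 - 236))) = 1/(1/(-22205 + 2*(-142)*(-378))) = 1/(1/(-22205 + 107352)) = 1/(1/85147) = 85147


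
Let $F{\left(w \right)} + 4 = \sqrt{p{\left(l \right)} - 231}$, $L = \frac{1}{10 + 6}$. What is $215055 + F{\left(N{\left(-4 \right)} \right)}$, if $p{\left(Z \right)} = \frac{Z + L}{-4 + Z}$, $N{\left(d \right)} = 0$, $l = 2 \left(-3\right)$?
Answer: $215051 + \frac{i \sqrt{14746}}{8} \approx 2.1505 \cdot 10^{5} + 15.179 i$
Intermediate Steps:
$l = -6$
$L = \frac{1}{16} \approx 0.0625$
$p{\left(Z \right)} = \frac{\frac{1}{16} + Z}{-4 + Z}$ ($p{\left(Z \right)} = \frac{Z + \frac{1}{16}}{-4 + Z} = \frac{\frac{1}{16} + Z}{-4 + Z}$)
$F{\left(w \right)} = -4 + \frac{i \sqrt{14746}}{8}$ ($F{\left(w \right)} = -4 + \sqrt{\frac{\frac{1}{16} - 6}{-4 - 6} - 231} = -4 + \sqrt{\frac{1}{-10} \left(- \frac{95}{16}\right) - 231} = -4 + \sqrt{\left(- \frac{1}{10}\right) \left(- \frac{95}{16}\right) - 231} = -4 + \sqrt{\frac{19}{32} - 231} = -4 + \sqrt{- \frac{7373}{32}} = -4 + \frac{i \sqrt{14746}}{8}$)
$215055 + F{\left(N{\left(-4 \right)} \right)} = 215055 - \left(4 - \frac{i \sqrt{14746}}{8}\right) = 215051 + \frac{i \sqrt{14746}}{8}$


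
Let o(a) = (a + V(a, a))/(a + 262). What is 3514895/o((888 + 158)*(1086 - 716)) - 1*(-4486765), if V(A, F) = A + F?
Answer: 219021964543/38702 ≈ 5.6592e+6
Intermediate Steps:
o(a) = 3*a/(262 + a) (o(a) = (a + (a + a))/(a + 262) = (a + 2*a)/(262 + a) = (3*a)/(262 + a) = 3*a/(262 + a))
3514895/o((888 + 158)*(1086 - 716)) - 1*(-4486765) = 3514895/((3*((888 + 158)*(1086 - 716))/(262 + (888 + 158)*(1086 - 716)))) - 1*(-4486765) = 3514895/((3*(1046*370)/(262 + 1046*370))) + 4486765 = 3514895/((3*387020/(262 + 387020))) + 4486765 = 3514895/((3*387020/387282)) + 4486765 = 3514895/((3*387020*(1/387282))) + 4486765 = 3514895/(193510/64547) + 4486765 = 3514895*(64547/193510) + 4486765 = 45375185513/38702 + 4486765 = 219021964543/38702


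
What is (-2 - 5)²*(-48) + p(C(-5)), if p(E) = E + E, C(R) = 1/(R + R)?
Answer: -11761/5 ≈ -2352.2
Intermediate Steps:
C(R) = 1/(2*R)
p(E) = 2*E
(-2 - 5)²*(-48) + p(C(-5)) = (-2 - 5)²*(-48) + 2*((½)/(-5)) = (-7)²*(-48) + 2*((½)*(-⅕)) = 49*(-48) + 2*(-⅒) = -2352 - ⅕ = -11761/5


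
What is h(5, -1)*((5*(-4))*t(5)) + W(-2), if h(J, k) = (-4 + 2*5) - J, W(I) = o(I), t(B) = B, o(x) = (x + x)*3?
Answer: -112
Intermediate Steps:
o(x) = 6*x (o(x) = (2*x)*3 = 6*x)
W(I) = 6*I
h(J, k) = 6 - J (h(J, k) = (-4 + 10) - J = 6 - J)
h(5, -1)*((5*(-4))*t(5)) + W(-2) = (6 - 1*5)*((5*(-4))*5) + 6*(-2) = (6 - 5)*(-20*5) - 12 = 1*(-100) - 12 = -100 - 12 = -112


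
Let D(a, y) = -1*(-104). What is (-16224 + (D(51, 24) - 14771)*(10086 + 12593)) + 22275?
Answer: -332626842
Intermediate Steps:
D(a, y) = 104
(-16224 + (D(51, 24) - 14771)*(10086 + 12593)) + 22275 = (-16224 + (104 - 14771)*(10086 + 12593)) + 22275 = (-16224 - 14667*22679) + 22275 = (-16224 - 332632893) + 22275 = -332649117 + 22275 = -332626842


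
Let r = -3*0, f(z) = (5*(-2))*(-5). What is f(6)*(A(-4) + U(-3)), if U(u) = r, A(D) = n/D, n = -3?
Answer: 75/2 ≈ 37.500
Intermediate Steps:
f(z) = 50 (f(z) = -10*(-5) = 50)
A(D) = -3/D
r = 0
U(u) = 0
f(6)*(A(-4) + U(-3)) = 50*(-3/(-4) + 0) = 50*(-3*(-¼) + 0) = 50*(¾ + 0) = 50*(¾) = 75/2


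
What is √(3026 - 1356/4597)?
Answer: √63940436102/4597 ≈ 55.006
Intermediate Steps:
√(3026 - 1356/4597) = √(13909166/4597) = √63940436102/4597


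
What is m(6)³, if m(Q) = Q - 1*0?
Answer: 216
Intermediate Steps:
m(Q) = Q (m(Q) = Q + 0 = Q)
m(6)³ = 6³ = 216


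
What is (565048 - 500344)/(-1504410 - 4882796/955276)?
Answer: -15452544576/359282912489 ≈ -0.043009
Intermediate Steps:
(565048 - 500344)/(-1504410 - 4882796/955276) = 64704/(-1504410 - 4882796*1/955276) = 64704/(-1504410 - 1220699/238819) = 64704/(-359282912489/238819) = 64704*(-238819/359282912489) = -15452544576/359282912489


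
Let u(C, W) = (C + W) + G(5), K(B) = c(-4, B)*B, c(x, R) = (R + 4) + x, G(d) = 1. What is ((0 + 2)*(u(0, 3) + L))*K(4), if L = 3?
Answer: 224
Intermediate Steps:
c(x, R) = 4 + R + x (c(x, R) = (4 + R) + x = 4 + R + x)
K(B) = B**2 (K(B) = (4 + B - 4)*B = B*B = B**2)
u(C, W) = 1 + C + W (u(C, W) = (C + W) + 1 = 1 + C + W)
((0 + 2)*(u(0, 3) + L))*K(4) = ((0 + 2)*((1 + 0 + 3) + 3))*4**2 = (2*(4 + 3))*16 = (2*7)*16 = 14*16 = 224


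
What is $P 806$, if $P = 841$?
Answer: $677846$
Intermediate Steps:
$P 806 = 841 \cdot 806 = 677846$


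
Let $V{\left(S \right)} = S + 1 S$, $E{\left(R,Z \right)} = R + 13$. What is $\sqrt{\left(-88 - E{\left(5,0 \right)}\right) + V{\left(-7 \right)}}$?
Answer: $2 i \sqrt{30} \approx 10.954 i$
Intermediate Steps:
$E{\left(R,Z \right)} = 13 + R$
$V{\left(S \right)} = 2 S$ ($V{\left(S \right)} = S + S = 2 S$)
$\sqrt{\left(-88 - E{\left(5,0 \right)}\right) + V{\left(-7 \right)}} = \sqrt{\left(-88 - \left(13 + 5\right)\right) + 2 \left(-7\right)} = \sqrt{\left(-88 - 18\right) - 14} = \sqrt{-106 - 14} = \sqrt{-120} = 2 i \sqrt{30}$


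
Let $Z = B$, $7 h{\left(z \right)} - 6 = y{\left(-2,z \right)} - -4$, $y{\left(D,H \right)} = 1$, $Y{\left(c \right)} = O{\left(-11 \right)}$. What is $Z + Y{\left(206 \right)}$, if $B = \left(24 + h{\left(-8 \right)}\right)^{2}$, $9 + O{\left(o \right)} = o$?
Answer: $\frac{31061}{49} \approx 633.9$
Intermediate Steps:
$O{\left(o \right)} = -9 + o$
$Y{\left(c \right)} = -20$ ($Y{\left(c \right)} = -9 - 11 = -20$)
$h{\left(z \right)} = \frac{11}{7}$ ($h{\left(z \right)} = \frac{6}{7} + \frac{1 - -4}{7} = \frac{6}{7} + \frac{1 + 4}{7} = \frac{6}{7} + \frac{1}{7} \cdot 5 = \frac{6}{7} + \frac{5}{7} = \frac{11}{7}$)
$B = \frac{32041}{49}$ ($B = \left(24 + \frac{11}{7}\right)^{2} = \left(\frac{179}{7}\right)^{2} = \frac{32041}{49} \approx 653.9$)
$Z = \frac{32041}{49} \approx 653.9$
$Z + Y{\left(206 \right)} = \frac{32041}{49} - 20 = \frac{31061}{49}$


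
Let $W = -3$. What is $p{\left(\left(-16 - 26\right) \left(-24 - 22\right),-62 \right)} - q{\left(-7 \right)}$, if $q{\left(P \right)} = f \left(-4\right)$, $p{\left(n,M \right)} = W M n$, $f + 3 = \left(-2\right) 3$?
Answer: $359316$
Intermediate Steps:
$f = -9$ ($f = -3 - 6 = -9$)
$p{\left(n,M \right)} = - 3 M n$
$q{\left(P \right)} = 36$ ($q{\left(P \right)} = \left(-9\right) \left(-4\right) = 36$)
$p{\left(\left(-16 - 26\right) \left(-24 - 22\right),-62 \right)} - q{\left(-7 \right)} = \left(-3\right) \left(-62\right) \left(-16 - 26\right) \left(-24 - 22\right) - 36 = \left(-3\right) \left(-62\right) \left(\left(-42\right) \left(-46\right)\right) - 36 = \left(-3\right) \left(-62\right) 1932 - 36 = 359352 - 36 = 359316$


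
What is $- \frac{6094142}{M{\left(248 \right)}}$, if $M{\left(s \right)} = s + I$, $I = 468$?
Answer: $- \frac{3047071}{358} \approx -8511.4$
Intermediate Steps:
$M{\left(s \right)} = 468 + s$ ($M{\left(s \right)} = s + 468 = 468 + s$)
$- \frac{6094142}{M{\left(248 \right)}} = - \frac{6094142}{468 + 248} = - \frac{6094142}{716} = \left(-6094142\right) \frac{1}{716} = - \frac{3047071}{358}$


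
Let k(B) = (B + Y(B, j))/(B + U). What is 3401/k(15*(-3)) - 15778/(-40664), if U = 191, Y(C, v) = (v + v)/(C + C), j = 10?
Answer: -3950380375/359788 ≈ -10980.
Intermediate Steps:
Y(C, v) = v/C (Y(C, v) = (2*v)/((2*C)) = (2*v)*(1/(2*C)) = v/C)
k(B) = (B + 10/B)/(191 + B) (k(B) = (B + 10/B)/(B + 191) = (B + 10/B)/(191 + B))
3401/k(15*(-3)) - 15778/(-40664) = 3401/(((10 + (15*(-3))²)/(((15*(-3)))*(191 + 15*(-3))))) - 15778/(-40664) = 3401/(((10 + (-45)²)/((-45)*(191 - 45)))) - 15778*(-1/40664) = 3401/((-1/45*(10 + 2025)/146)) + 343/884 = 3401/((-1/45*1/146*2035)) + 343/884 = 3401/(-407/1314) + 343/884 = 3401*(-1314/407) + 343/884 = -4468914/407 + 343/884 = -3950380375/359788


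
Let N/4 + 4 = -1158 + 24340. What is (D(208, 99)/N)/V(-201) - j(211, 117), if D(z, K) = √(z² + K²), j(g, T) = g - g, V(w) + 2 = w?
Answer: -√53065/18820536 ≈ -1.2240e-5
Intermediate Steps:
V(w) = -2 + w
j(g, T) = 0
N = 92712 (N = -16 + 4*(-1158 + 24340) = -16 + 4*23182 = -16 + 92728 = 92712)
D(z, K) = √(K² + z²)
(D(208, 99)/N)/V(-201) - j(211, 117) = (√(99² + 208²)/92712)/(-2 - 201) - 1*0 = (√(9801 + 43264)*(1/92712))/(-203) + 0 = (√53065*(1/92712))*(-1/203) + 0 = (√53065/92712)*(-1/203) + 0 = -√53065/18820536 + 0 = -√53065/18820536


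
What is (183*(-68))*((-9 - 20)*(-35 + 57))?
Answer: 7939272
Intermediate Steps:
(183*(-68))*((-9 - 20)*(-35 + 57)) = -(-360876)*22 = -12444*(-638) = 7939272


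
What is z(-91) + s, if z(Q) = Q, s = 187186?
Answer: 187095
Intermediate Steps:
z(-91) + s = -91 + 187186 = 187095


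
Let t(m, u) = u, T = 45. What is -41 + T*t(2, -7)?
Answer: -356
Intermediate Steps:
-41 + T*t(2, -7) = -41 + 45*(-7) = -41 - 315 = -356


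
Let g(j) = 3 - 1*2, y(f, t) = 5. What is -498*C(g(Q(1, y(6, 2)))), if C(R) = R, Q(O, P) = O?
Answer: -498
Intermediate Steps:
g(j) = 1 (g(j) = 3 - 2 = 1)
-498*C(g(Q(1, y(6, 2)))) = -498*1 = -498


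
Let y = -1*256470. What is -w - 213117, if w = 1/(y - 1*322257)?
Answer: -123336562058/578727 ≈ -2.1312e+5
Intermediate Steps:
y = -256470
w = -1/578727 (w = 1/(-256470 - 1*322257) = 1/(-256470 - 322257) = 1/(-578727) = -1/578727 ≈ -1.7279e-6)
-w - 213117 = -1*(-1/578727) - 213117 = 1/578727 - 213117 = -123336562058/578727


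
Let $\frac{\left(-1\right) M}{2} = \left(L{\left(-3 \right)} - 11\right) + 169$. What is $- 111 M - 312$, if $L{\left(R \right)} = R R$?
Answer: $36762$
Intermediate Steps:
$L{\left(R \right)} = R^{2}$
$M = -334$ ($M = - 2 \left(\left(\left(-3\right)^{2} - 11\right) + 169\right) = - 2 \left(\left(9 - 11\right) + 169\right) = - 2 \left(-2 + 169\right) = \left(-2\right) 167 = -334$)
$- 111 M - 312 = \left(-111\right) \left(-334\right) - 312 = 37074 - 312 = 36762$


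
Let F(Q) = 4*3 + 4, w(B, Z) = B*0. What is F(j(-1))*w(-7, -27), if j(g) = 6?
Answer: 0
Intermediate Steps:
w(B, Z) = 0
F(Q) = 16 (F(Q) = 12 + 4 = 16)
F(j(-1))*w(-7, -27) = 16*0 = 0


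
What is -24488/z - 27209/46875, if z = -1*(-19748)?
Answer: -421299583/231421875 ≈ -1.8205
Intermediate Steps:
z = 19748
-24488/z - 27209/46875 = -24488/19748 - 27209/46875 = -24488*1/19748 - 27209*1/46875 = -6122/4937 - 27209/46875 = -421299583/231421875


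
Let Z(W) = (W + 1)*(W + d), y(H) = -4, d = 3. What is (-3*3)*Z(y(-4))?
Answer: -27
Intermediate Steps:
Z(W) = (1 + W)*(3 + W) (Z(W) = (W + 1)*(W + 3) = (1 + W)*(3 + W))
(-3*3)*Z(y(-4)) = (-3*3)*(3 + (-4)**2 + 4*(-4)) = (-9)*(3 + 16 - 16) = -1*9*3 = -9*3 = -27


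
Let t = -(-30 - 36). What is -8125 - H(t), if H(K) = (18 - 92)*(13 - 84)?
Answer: -13379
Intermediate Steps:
t = 66 (t = -1*(-66) = 66)
H(K) = 5254 (H(K) = -74*(-71) = 5254)
-8125 - H(t) = -8125 - 1*5254 = -8125 - 5254 = -13379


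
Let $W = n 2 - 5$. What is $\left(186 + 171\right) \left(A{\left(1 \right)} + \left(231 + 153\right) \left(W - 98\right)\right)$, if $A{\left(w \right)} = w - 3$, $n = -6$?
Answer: $-15765834$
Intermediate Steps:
$A{\left(w \right)} = -3 + w$ ($A{\left(w \right)} = w - 3 = -3 + w$)
$W = -17$ ($W = \left(-6\right) 2 - 5 = -12 - 5 = -17$)
$\left(186 + 171\right) \left(A{\left(1 \right)} + \left(231 + 153\right) \left(W - 98\right)\right) = \left(186 + 171\right) \left(\left(-3 + 1\right) + \left(231 + 153\right) \left(-17 - 98\right)\right) = 357 \left(-2 + 384 \left(-115\right)\right) = 357 \left(-2 - 44160\right) = 357 \left(-44162\right) = -15765834$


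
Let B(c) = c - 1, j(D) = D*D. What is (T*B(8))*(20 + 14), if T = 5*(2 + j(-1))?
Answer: 3570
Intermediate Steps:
j(D) = D²
B(c) = -1 + c
T = 15 (T = 5*(2 + (-1)²) = 5*(2 + 1) = 5*3 = 15)
(T*B(8))*(20 + 14) = (15*(-1 + 8))*(20 + 14) = (15*7)*34 = 105*34 = 3570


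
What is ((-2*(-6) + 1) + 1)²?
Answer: 196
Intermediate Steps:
((-2*(-6) + 1) + 1)² = ((12 + 1) + 1)² = (13 + 1)² = 14² = 196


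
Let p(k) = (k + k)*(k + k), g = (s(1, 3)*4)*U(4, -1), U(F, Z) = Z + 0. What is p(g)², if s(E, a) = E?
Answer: 4096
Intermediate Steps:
U(F, Z) = Z
g = -4 (g = (1*4)*(-1) = 4*(-1) = -4)
p(k) = 4*k² (p(k) = (2*k)*(2*k) = 4*k²)
p(g)² = (4*(-4)²)² = (4*16)² = 64² = 4096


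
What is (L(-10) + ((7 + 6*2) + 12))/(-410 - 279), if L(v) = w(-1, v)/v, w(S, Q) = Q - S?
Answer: -319/6890 ≈ -0.046299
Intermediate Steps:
L(v) = (1 + v)/v (L(v) = (v - 1*(-1))/v = (v + 1)/v = (1 + v)/v)
(L(-10) + ((7 + 6*2) + 12))/(-410 - 279) = ((1 - 10)/(-10) + ((7 + 6*2) + 12))/(-410 - 279) = (-⅒*(-9) + ((7 + 12) + 12))/(-689) = (9/10 + (19 + 12))*(-1/689) = (9/10 + 31)*(-1/689) = (319/10)*(-1/689) = -319/6890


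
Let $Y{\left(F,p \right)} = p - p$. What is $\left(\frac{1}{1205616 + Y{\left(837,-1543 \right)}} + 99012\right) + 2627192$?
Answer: $\frac{3286755161665}{1205616} \approx 2.7262 \cdot 10^{6}$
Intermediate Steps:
$Y{\left(F,p \right)} = 0$
$\left(\frac{1}{1205616 + Y{\left(837,-1543 \right)}} + 99012\right) + 2627192 = \left(\frac{1}{1205616 + 0} + 99012\right) + 2627192 = \left(\frac{1}{1205616} + 99012\right) + 2627192 = \frac{119370451393}{1205616} + 2627192 = \frac{3286755161665}{1205616}$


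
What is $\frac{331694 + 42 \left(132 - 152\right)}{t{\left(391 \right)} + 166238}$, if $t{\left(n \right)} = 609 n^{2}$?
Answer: $\frac{330854}{93270767} \approx 0.0035472$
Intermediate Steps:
$\frac{331694 + 42 \left(132 - 152\right)}{t{\left(391 \right)} + 166238} = \frac{331694 + 42 \left(132 - 152\right)}{609 \cdot 391^{2} + 166238} = \frac{331694 + 42 \left(-20\right)}{609 \cdot 152881 + 166238} = \frac{331694 - 840}{93104529 + 166238} = \frac{330854}{93270767}$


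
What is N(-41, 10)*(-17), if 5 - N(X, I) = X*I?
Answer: -7055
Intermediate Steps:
N(X, I) = 5 - I*X (N(X, I) = 5 - X*I = 5 - I*X)
N(-41, 10)*(-17) = (5 - 1*10*(-41))*(-17) = (5 + 410)*(-17) = 415*(-17) = -7055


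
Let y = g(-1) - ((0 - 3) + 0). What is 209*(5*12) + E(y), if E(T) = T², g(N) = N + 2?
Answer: 12556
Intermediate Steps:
g(N) = 2 + N
y = 4 (y = (2 - 1) - ((0 - 3) + 0) = 1 - (-3 + 0) = 1 - 1*(-3) = 1 + 3 = 4)
209*(5*12) + E(y) = 209*(5*12) + 4² = 209*60 + 16 = 12540 + 16 = 12556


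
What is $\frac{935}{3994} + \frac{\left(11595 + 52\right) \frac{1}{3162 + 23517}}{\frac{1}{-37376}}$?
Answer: $- \frac{1738636233503}{106555926} \approx -16317.0$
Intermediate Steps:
$\frac{935}{3994} + \frac{\left(11595 + 52\right) \frac{1}{3162 + 23517}}{\frac{1}{-37376}} = 935 \cdot \frac{1}{3994} + \frac{11647 \cdot \frac{1}{26679}}{- \frac{1}{37376}} = \frac{935}{3994} + 11647 \cdot \frac{1}{26679} \left(-37376\right) = \frac{935}{3994} + \frac{11647}{26679} \left(-37376\right) = \frac{935}{3994} - \frac{435318272}{26679} = - \frac{1738636233503}{106555926}$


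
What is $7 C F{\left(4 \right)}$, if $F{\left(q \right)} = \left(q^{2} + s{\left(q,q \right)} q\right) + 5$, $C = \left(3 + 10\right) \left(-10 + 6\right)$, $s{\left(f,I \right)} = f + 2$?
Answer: $-16380$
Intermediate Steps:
$s{\left(f,I \right)} = 2 + f$
$C = -52$ ($C = 13 \left(-4\right) = -52$)
$F{\left(q \right)} = 5 + q^{2} + q \left(2 + q\right)$ ($F{\left(q \right)} = \left(q^{2} + \left(2 + q\right) q\right) + 5 = \left(q^{2} + q \left(2 + q\right)\right) + 5 = 5 + q^{2} + q \left(2 + q\right)$)
$7 C F{\left(4 \right)} = 7 \left(-52\right) \left(5 + 4^{2} + 4 \left(2 + 4\right)\right) = - 364 \left(5 + 16 + 4 \cdot 6\right) = - 364 \left(5 + 16 + 24\right) = \left(-364\right) 45 = -16380$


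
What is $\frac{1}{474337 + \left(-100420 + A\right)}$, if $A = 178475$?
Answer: $\frac{1}{552392} \approx 1.8103 \cdot 10^{-6}$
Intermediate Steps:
$\frac{1}{474337 + \left(-100420 + A\right)} = \frac{1}{474337 + \left(-100420 + 178475\right)} = \frac{1}{474337 + 78055} = \frac{1}{552392}$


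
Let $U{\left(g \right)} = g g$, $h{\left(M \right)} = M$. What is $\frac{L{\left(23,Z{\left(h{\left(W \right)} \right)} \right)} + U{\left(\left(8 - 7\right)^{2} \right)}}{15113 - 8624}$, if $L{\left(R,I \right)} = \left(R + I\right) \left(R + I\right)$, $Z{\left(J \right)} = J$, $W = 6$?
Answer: $\frac{842}{6489} \approx 0.12976$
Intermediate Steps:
$L{\left(R,I \right)} = \left(I + R\right)^{2}$ ($L{\left(R,I \right)} = \left(I + R\right) \left(I + R\right) = \left(I + R\right)^{2}$)
$U{\left(g \right)} = g^{2}$
$\frac{L{\left(23,Z{\left(h{\left(W \right)} \right)} \right)} + U{\left(\left(8 - 7\right)^{2} \right)}}{15113 - 8624} = \frac{\left(6 + 23\right)^{2} + \left(\left(8 - 7\right)^{2}\right)^{2}}{15113 - 8624} = \frac{29^{2} + \left(1^{2}\right)^{2}}{6489} = \left(841 + 1^{2}\right) \frac{1}{6489} = \left(841 + 1\right) \frac{1}{6489} = 842 \cdot \frac{1}{6489} = \frac{842}{6489}$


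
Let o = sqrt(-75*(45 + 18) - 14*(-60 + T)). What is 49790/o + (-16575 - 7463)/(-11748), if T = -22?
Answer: 12019/5874 - 49790*I*sqrt(73)/511 ≈ 2.0461 - 832.5*I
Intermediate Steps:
o = 7*I*sqrt(73) (o = sqrt(-75*(45 + 18) - 14*(-60 - 22)) = sqrt(-75*63 - 14*(-82)) = sqrt(-4725 + 1148) = sqrt(-3577) = 7*I*sqrt(73) ≈ 59.808*I)
49790/o + (-16575 - 7463)/(-11748) = 49790/((7*I*sqrt(73))) + (-16575 - 7463)/(-11748) = 49790*(-I*sqrt(73)/511) - 24038*(-1/11748) = -49790*I*sqrt(73)/511 + 12019/5874 = 12019/5874 - 49790*I*sqrt(73)/511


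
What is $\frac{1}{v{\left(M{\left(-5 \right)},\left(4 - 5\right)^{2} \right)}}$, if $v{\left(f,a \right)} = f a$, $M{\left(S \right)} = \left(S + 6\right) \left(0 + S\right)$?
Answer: $- \frac{1}{5} \approx -0.2$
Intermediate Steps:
$M{\left(S \right)} = S \left(6 + S\right)$ ($M{\left(S \right)} = \left(6 + S\right) S = S \left(6 + S\right)$)
$v{\left(f,a \right)} = a f$
$\frac{1}{v{\left(M{\left(-5 \right)},\left(4 - 5\right)^{2} \right)}} = \frac{1}{\left(4 - 5\right)^{2} \left(- 5 \left(6 - 5\right)\right)} = \frac{1}{\left(-1\right)^{2} \left(\left(-5\right) 1\right)} = \frac{1}{1 \left(-5\right)} = \frac{1}{-5} = - \frac{1}{5}$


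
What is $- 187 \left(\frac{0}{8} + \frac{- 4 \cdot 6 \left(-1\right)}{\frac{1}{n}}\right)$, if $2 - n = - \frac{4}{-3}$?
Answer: $-2992$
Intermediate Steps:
$n = \frac{2}{3}$ ($n = 2 - - \frac{4}{-3} = 2 - \left(-4\right) \left(- \frac{1}{3}\right) = 2 - \frac{4}{3} = \frac{2}{3} \approx 0.66667$)
$- 187 \left(\frac{0}{8} + \frac{- 4 \cdot 6 \left(-1\right)}{\frac{1}{n}}\right) = - 187 \left(\frac{0}{8} + \frac{- 4 \cdot 6 \left(-1\right)}{\frac{1}{\frac{2}{3}}}\right) = - 187 \left(0 \cdot \frac{1}{8} + \frac{\left(-1\right) 24 \left(-1\right)}{\frac{3}{2}}\right) = - 187 \left(0 + \left(-24\right) \left(-1\right) \frac{2}{3}\right) = - 187 \left(0 + 24 \cdot \frac{2}{3}\right) = - 187 \left(0 + 16\right) = \left(-187\right) 16 = -2992$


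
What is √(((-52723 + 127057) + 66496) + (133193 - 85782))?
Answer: √188241 ≈ 433.87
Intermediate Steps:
√(((-52723 + 127057) + 66496) + (133193 - 85782)) = √((74334 + 66496) + 47411) = √(140830 + 47411) = √188241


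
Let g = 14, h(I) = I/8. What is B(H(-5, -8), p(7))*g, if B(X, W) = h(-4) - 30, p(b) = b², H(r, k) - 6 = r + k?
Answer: -427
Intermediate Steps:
h(I) = I/8 (h(I) = I*(⅛) = I/8)
H(r, k) = 6 + k + r (H(r, k) = 6 + (r + k) = 6 + (k + r) = 6 + k + r)
B(X, W) = -61/2 (B(X, W) = (⅛)*(-4) - 30 = -½ - 30 = -61/2)
B(H(-5, -8), p(7))*g = -61/2*14 = -427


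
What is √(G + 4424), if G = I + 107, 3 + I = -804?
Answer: 14*√19 ≈ 61.025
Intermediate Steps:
I = -807 (I = -3 - 804 = -807)
G = -700 (G = -807 + 107 = -700)
√(G + 4424) = √(-700 + 4424) = √3724 = 14*√19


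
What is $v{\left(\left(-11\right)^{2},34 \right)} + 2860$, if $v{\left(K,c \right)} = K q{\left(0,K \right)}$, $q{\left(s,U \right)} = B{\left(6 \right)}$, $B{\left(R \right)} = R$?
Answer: $3586$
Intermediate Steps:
$q{\left(s,U \right)} = 6$
$v{\left(K,c \right)} = 6 K$ ($v{\left(K,c \right)} = K 6 = 6 K$)
$v{\left(\left(-11\right)^{2},34 \right)} + 2860 = 6 \left(-11\right)^{2} + 2860 = 6 \cdot 121 + 2860 = 726 + 2860 = 3586$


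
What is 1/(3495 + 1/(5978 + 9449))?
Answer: 15427/53917366 ≈ 0.00028612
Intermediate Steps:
1/(3495 + 1/(5978 + 9449)) = 1/(3495 + 1/15427) = 1/(53917366/15427) = 15427/53917366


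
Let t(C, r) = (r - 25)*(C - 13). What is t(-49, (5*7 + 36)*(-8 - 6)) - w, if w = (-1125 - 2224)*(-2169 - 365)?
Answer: -8423188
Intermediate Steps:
t(C, r) = (-25 + r)*(-13 + C)
w = 8486366 (w = -3349*(-2534) = 8486366)
t(-49, (5*7 + 36)*(-8 - 6)) - w = (325 - 25*(-49) - 13*(5*7 + 36)*(-8 - 6) - 49*(5*7 + 36)*(-8 - 6)) - 1*8486366 = (325 + 1225 - 13*(35 + 36)*(-14) - 49*(35 + 36)*(-14)) - 8486366 = (325 + 1225 - 923*(-14) - 3479*(-14)) - 8486366 = (325 + 1225 - 13*(-994) - 49*(-994)) - 8486366 = (325 + 1225 + 12922 + 48706) - 8486366 = 63178 - 8486366 = -8423188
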